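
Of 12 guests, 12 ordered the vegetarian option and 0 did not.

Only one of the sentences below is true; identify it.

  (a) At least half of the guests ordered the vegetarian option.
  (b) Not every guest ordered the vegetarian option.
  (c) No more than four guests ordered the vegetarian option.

|A| = 12, |A ∩ B| = 12, |A ∖ B| = 0.
(a) requires |A ∩ B| ≥ |A ∖ B|: true.
(b) requires A ⊄ B (|A ∖ B| ≥ 1): false.
(c) requires |A ∩ B| ≤ 4: false.

(a)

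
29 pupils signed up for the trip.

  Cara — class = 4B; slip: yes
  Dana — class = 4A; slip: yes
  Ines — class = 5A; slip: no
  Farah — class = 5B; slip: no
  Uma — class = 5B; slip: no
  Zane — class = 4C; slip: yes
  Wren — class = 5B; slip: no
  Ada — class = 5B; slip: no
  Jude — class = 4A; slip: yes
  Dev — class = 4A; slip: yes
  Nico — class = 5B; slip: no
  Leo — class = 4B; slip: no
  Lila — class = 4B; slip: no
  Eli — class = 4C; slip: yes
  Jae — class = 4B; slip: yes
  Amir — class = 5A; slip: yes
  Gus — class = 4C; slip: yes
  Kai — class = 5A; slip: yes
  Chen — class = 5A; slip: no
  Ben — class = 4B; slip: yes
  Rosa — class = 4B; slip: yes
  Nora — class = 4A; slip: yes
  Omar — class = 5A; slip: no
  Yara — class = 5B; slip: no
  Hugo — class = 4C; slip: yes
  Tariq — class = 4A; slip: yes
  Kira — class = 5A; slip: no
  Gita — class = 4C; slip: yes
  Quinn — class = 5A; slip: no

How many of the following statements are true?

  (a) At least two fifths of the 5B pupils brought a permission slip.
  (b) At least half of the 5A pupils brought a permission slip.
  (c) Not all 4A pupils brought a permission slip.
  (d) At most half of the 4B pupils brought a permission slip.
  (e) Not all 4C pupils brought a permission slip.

0

(a) 5B: |A| = 6, |A ∩ B| = 0; needs |A ∩ B| / |A| ≥ 2/5 — false.
(b) 5A: |A| = 7, |A ∩ B| = 2; needs |A ∩ B| ≥ |A ∖ B| — false.
(c) 4A: |A| = 5, |A ∩ B| = 5; needs A ⊄ B (|A ∖ B| ≥ 1) — false.
(d) 4B: |A| = 6, |A ∩ B| = 4; needs |A ∩ B| ≤ |A ∖ B| — false.
(e) 4C: |A| = 5, |A ∩ B| = 5; needs A ⊄ B (|A ∖ B| ≥ 1) — false.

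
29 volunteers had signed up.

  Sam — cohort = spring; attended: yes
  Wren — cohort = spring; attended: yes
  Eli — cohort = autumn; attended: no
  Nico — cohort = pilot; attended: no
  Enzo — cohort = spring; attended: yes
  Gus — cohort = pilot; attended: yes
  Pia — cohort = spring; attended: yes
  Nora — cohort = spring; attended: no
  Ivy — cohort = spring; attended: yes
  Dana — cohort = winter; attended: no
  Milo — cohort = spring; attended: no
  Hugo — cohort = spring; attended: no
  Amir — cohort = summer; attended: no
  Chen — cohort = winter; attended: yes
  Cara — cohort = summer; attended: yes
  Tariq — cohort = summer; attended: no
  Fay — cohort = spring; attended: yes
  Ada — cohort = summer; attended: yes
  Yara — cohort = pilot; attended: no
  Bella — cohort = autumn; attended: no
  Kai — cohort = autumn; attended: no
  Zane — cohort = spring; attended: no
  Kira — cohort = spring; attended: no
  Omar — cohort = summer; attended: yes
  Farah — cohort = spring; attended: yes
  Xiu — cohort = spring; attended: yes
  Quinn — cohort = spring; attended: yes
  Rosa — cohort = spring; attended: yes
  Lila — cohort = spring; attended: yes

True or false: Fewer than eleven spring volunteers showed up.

False

'Fewer than eleven spring volunteers showed up' holds iff |A ∩ B| < 11.
|A| = 16, |A ∩ B| = 11, |A ∖ B| = 5.
|A ∩ B| = 11, so the statement is false.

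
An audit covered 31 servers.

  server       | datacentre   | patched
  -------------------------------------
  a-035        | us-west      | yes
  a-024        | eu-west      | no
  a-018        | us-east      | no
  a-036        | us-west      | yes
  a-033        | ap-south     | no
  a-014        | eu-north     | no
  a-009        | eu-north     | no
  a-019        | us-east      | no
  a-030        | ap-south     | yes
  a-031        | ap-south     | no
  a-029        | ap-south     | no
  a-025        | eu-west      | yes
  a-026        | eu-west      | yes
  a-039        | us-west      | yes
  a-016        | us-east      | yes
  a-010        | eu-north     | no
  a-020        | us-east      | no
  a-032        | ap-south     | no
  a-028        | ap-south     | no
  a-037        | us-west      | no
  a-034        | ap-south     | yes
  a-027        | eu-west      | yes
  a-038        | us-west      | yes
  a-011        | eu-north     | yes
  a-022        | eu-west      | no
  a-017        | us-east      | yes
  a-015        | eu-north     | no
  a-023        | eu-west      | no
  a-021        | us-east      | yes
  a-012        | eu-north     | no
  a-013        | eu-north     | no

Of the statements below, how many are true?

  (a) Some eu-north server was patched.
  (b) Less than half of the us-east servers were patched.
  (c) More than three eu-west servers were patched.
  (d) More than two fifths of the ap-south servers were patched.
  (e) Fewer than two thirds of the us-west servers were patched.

(a) eu-north: |A| = 7, |A ∩ B| = 1; needs A ∩ B ≠ ∅ (|A ∩ B| ≥ 1) — true.
(b) us-east: |A| = 6, |A ∩ B| = 3; needs |A ∩ B| < |A ∖ B| — false.
(c) eu-west: |A| = 6, |A ∩ B| = 3; needs |A ∩ B| > 3 — false.
(d) ap-south: |A| = 7, |A ∩ B| = 2; needs |A ∩ B| / |A| > 2/5 — false.
(e) us-west: |A| = 5, |A ∩ B| = 4; needs |A ∩ B| / |A| < 2/3 — false.

1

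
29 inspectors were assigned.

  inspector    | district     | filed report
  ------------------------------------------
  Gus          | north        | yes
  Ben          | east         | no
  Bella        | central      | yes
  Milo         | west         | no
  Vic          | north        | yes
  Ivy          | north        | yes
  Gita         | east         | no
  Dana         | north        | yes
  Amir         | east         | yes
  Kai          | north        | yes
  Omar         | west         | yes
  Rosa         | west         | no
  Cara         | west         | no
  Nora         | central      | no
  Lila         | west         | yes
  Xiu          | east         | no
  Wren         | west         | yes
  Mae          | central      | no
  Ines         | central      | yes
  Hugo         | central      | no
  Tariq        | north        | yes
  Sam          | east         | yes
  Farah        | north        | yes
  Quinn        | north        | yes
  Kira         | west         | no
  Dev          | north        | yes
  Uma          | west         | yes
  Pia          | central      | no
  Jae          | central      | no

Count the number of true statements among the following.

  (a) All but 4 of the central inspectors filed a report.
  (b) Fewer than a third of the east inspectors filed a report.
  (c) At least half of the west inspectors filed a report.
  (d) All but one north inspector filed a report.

1

(a) central: |A| = 7, |A ∩ B| = 2; needs |A ∖ B| = 4 — false.
(b) east: |A| = 5, |A ∩ B| = 2; needs |A ∩ B| / |A| < 1/3 — false.
(c) west: |A| = 8, |A ∩ B| = 4; needs |A ∩ B| ≥ |A ∖ B| — true.
(d) north: |A| = 9, |A ∩ B| = 9; needs |A ∖ B| = 1 — false.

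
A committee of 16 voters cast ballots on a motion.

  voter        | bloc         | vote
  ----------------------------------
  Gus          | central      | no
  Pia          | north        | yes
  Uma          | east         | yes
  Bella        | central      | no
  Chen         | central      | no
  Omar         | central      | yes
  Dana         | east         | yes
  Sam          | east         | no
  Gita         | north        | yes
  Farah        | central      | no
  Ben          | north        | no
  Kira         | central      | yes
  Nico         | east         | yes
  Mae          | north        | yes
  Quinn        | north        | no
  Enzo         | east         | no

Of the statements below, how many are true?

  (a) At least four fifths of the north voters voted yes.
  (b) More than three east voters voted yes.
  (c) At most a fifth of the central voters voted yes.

0

(a) north: |A| = 5, |A ∩ B| = 3; needs |A ∩ B| / |A| ≥ 4/5 — false.
(b) east: |A| = 5, |A ∩ B| = 3; needs |A ∩ B| > 3 — false.
(c) central: |A| = 6, |A ∩ B| = 2; needs |A ∩ B| / |A| ≤ 1/5 — false.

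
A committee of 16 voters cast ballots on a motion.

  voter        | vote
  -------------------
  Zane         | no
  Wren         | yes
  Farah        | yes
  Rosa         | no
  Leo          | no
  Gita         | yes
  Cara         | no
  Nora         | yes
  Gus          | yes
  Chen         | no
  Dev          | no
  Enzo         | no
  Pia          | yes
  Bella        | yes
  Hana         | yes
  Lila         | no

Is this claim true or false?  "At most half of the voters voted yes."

True

'At most half of the voters voted yes' holds iff |A ∩ B| ≤ |A ∖ B|.
|A| = 16, |A ∩ B| = 8, |A ∖ B| = 8.
8 = 8, so the statement is true.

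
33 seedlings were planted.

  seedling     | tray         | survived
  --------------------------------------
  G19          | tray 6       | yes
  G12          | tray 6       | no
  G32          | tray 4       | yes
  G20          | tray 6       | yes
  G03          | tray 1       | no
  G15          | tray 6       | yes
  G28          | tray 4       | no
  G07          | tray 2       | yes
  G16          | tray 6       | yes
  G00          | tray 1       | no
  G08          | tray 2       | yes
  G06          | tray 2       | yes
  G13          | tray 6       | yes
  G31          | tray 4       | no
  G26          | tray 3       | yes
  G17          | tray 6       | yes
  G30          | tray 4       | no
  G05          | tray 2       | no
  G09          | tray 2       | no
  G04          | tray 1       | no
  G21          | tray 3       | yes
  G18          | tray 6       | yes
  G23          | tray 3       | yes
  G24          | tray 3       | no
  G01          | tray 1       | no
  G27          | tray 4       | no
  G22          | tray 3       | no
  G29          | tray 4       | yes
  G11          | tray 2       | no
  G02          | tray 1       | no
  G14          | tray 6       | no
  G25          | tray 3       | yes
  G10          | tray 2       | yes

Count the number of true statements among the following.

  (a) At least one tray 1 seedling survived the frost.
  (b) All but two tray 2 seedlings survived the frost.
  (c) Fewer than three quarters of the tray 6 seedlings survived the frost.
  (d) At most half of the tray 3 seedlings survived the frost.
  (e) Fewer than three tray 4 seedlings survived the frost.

(a) tray 1: |A| = 5, |A ∩ B| = 0; needs A ∩ B ≠ ∅ (|A ∩ B| ≥ 1) — false.
(b) tray 2: |A| = 7, |A ∩ B| = 4; needs |A ∖ B| = 2 — false.
(c) tray 6: |A| = 9, |A ∩ B| = 7; needs |A ∩ B| / |A| < 3/4 — false.
(d) tray 3: |A| = 6, |A ∩ B| = 4; needs |A ∩ B| ≤ |A ∖ B| — false.
(e) tray 4: |A| = 6, |A ∩ B| = 2; needs |A ∩ B| < 3 — true.

1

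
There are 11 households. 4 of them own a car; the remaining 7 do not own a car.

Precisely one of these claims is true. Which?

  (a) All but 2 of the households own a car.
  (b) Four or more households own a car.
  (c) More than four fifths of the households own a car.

(b)

|A| = 11, |A ∩ B| = 4, |A ∖ B| = 7.
(a) requires |A ∖ B| = 2: false.
(b) requires |A ∩ B| ≥ 4: true.
(c) requires |A ∩ B| / |A| > 4/5: false.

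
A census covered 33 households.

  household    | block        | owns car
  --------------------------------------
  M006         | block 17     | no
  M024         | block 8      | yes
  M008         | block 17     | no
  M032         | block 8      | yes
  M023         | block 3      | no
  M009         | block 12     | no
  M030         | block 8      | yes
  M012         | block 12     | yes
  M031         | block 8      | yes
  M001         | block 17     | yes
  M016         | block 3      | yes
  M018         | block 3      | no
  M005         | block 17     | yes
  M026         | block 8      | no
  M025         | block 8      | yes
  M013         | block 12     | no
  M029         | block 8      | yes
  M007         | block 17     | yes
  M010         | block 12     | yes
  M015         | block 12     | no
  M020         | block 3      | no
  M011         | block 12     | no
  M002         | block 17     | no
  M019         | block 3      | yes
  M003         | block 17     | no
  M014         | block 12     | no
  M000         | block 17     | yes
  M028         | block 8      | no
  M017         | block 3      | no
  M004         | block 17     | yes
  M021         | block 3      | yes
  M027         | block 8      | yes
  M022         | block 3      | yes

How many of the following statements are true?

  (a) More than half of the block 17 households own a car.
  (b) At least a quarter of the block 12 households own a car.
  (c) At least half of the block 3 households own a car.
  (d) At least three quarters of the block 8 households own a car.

(a) block 17: |A| = 9, |A ∩ B| = 5; needs |A ∩ B| > |A ∖ B| — true.
(b) block 12: |A| = 7, |A ∩ B| = 2; needs |A ∩ B| / |A| ≥ 1/4 — true.
(c) block 3: |A| = 8, |A ∩ B| = 4; needs |A ∩ B| ≥ |A ∖ B| — true.
(d) block 8: |A| = 9, |A ∩ B| = 7; needs |A ∩ B| / |A| ≥ 3/4 — true.

4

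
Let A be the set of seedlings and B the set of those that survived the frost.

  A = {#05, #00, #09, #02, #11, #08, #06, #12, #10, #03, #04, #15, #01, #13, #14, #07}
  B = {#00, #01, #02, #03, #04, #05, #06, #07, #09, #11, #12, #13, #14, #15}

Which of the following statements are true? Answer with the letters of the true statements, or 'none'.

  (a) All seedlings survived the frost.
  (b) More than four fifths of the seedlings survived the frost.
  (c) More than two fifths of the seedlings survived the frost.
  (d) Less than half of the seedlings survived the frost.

(b), (c)

|A| = 16, |A ∩ B| = 14, |A ∖ B| = 2.
(a) A ⊆ B, i.e. every element of A is in B (|A ∖ B| = 0): fails.
(b) |A ∩ B| / |A| > 4/5: holds.
(c) |A ∩ B| / |A| > 2/5: holds.
(d) |A ∩ B| < |A ∖ B|: fails.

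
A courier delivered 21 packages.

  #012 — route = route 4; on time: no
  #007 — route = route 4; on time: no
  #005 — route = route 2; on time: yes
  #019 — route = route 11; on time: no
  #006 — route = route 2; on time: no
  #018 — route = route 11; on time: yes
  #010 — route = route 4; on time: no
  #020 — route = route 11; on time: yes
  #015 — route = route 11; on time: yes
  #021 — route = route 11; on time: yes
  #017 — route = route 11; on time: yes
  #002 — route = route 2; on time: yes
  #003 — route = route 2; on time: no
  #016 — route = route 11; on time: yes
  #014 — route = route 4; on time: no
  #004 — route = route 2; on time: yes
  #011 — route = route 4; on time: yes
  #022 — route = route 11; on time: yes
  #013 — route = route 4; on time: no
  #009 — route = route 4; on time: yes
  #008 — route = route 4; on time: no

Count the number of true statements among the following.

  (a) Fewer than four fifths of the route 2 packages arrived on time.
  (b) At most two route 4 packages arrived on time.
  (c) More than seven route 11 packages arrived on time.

2

(a) route 2: |A| = 5, |A ∩ B| = 3; needs |A ∩ B| / |A| < 4/5 — true.
(b) route 4: |A| = 8, |A ∩ B| = 2; needs |A ∩ B| ≤ 2 — true.
(c) route 11: |A| = 8, |A ∩ B| = 7; needs |A ∩ B| > 7 — false.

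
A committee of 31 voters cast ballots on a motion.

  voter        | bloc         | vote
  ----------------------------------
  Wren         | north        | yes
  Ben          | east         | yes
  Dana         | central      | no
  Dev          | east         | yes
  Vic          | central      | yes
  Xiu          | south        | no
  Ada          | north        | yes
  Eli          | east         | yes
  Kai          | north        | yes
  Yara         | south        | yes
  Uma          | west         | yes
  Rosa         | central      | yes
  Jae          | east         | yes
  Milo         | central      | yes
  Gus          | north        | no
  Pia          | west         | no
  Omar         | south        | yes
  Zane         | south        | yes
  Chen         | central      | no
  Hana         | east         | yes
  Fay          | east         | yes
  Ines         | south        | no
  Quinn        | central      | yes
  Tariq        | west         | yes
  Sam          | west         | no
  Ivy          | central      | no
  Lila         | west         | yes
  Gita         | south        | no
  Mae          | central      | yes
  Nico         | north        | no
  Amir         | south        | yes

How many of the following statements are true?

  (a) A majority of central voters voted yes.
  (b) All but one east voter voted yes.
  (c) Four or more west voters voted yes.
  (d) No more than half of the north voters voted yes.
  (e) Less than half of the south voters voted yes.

1

(a) central: |A| = 8, |A ∩ B| = 5; needs |A ∩ B| > |A ∖ B| — true.
(b) east: |A| = 6, |A ∩ B| = 6; needs |A ∖ B| = 1 — false.
(c) west: |A| = 5, |A ∩ B| = 3; needs |A ∩ B| ≥ 4 — false.
(d) north: |A| = 5, |A ∩ B| = 3; needs |A ∩ B| ≤ |A ∖ B| — false.
(e) south: |A| = 7, |A ∩ B| = 4; needs |A ∩ B| < |A ∖ B| — false.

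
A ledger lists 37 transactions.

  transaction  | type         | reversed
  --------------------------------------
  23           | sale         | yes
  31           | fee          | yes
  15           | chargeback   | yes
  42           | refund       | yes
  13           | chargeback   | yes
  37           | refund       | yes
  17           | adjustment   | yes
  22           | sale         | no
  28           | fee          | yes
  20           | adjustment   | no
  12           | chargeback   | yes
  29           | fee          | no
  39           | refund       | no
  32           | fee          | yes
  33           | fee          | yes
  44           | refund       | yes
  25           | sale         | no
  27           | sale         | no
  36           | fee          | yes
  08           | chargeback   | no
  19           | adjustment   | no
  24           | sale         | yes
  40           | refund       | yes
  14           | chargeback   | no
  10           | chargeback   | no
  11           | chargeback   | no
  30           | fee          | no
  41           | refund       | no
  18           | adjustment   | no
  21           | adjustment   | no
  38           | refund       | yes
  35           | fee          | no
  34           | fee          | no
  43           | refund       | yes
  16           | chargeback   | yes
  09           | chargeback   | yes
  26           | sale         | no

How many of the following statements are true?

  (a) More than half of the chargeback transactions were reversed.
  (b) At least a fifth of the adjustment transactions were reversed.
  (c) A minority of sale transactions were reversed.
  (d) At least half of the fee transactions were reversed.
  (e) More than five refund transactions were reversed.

(a) chargeback: |A| = 9, |A ∩ B| = 5; needs |A ∩ B| > |A ∖ B| — true.
(b) adjustment: |A| = 5, |A ∩ B| = 1; needs |A ∩ B| / |A| ≥ 1/5 — true.
(c) sale: |A| = 6, |A ∩ B| = 2; needs |A ∩ B| < |A ∖ B| — true.
(d) fee: |A| = 9, |A ∩ B| = 5; needs |A ∩ B| ≥ |A ∖ B| — true.
(e) refund: |A| = 8, |A ∩ B| = 6; needs |A ∩ B| > 5 — true.

5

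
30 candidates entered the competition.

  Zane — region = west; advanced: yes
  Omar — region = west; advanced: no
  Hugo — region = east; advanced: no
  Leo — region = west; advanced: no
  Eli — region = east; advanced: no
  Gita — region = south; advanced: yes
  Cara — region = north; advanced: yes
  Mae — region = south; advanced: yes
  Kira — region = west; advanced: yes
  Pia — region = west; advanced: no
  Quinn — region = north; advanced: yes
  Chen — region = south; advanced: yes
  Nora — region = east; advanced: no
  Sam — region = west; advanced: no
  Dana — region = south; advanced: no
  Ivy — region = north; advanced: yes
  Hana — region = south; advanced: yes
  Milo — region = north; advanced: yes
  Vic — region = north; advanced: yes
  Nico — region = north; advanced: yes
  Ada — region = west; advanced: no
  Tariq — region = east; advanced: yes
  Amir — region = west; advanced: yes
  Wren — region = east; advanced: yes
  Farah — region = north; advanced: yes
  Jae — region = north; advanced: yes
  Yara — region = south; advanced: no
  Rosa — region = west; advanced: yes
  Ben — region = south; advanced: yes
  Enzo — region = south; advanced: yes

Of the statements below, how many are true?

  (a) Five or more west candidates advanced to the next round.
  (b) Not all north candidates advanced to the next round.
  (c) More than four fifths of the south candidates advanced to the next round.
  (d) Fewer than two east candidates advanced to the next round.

(a) west: |A| = 9, |A ∩ B| = 4; needs |A ∩ B| ≥ 5 — false.
(b) north: |A| = 8, |A ∩ B| = 8; needs A ⊄ B (|A ∖ B| ≥ 1) — false.
(c) south: |A| = 8, |A ∩ B| = 6; needs |A ∩ B| / |A| > 4/5 — false.
(d) east: |A| = 5, |A ∩ B| = 2; needs |A ∩ B| < 2 — false.

0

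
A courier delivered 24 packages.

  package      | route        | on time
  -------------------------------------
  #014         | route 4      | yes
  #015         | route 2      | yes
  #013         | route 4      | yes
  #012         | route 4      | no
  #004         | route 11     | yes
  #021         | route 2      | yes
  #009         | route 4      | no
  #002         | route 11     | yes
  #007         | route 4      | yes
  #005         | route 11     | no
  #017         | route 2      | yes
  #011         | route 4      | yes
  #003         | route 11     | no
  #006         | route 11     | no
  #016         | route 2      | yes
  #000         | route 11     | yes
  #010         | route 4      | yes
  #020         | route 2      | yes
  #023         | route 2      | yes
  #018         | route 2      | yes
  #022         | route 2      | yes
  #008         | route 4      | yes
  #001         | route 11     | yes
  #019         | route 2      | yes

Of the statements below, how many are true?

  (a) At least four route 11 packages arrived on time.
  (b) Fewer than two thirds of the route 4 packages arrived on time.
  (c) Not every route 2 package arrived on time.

1

(a) route 11: |A| = 7, |A ∩ B| = 4; needs |A ∩ B| ≥ 4 — true.
(b) route 4: |A| = 8, |A ∩ B| = 6; needs |A ∩ B| / |A| < 2/3 — false.
(c) route 2: |A| = 9, |A ∩ B| = 9; needs A ⊄ B (|A ∖ B| ≥ 1) — false.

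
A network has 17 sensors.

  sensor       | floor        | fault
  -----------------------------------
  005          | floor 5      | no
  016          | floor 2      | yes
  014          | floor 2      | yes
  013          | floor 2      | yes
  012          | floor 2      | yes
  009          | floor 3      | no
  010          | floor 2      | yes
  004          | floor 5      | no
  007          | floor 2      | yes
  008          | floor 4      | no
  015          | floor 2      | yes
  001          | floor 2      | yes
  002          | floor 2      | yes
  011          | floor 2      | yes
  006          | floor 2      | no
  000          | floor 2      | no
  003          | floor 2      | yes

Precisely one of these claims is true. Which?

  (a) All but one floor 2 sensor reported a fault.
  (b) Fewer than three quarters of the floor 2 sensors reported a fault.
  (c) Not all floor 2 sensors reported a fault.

|A| = 13, |A ∩ B| = 11, |A ∖ B| = 2.
(a) requires |A ∖ B| = 1: false.
(b) requires |A ∩ B| / |A| < 3/4: false.
(c) requires A ⊄ B (|A ∖ B| ≥ 1): true.

(c)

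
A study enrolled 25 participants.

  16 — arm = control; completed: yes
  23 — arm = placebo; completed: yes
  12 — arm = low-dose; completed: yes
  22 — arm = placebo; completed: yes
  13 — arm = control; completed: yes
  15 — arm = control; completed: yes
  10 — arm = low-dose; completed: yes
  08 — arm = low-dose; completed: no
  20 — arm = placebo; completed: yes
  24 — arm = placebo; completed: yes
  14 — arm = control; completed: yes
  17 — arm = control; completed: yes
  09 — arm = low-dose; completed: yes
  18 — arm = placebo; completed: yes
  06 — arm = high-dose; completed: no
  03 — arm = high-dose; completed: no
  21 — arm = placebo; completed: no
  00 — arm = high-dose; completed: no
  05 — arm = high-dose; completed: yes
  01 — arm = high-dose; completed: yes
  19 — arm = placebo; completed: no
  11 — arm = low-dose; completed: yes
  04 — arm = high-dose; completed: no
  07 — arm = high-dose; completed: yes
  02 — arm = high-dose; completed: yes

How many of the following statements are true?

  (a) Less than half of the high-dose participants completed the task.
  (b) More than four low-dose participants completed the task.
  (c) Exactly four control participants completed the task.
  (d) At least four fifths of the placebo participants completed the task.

(a) high-dose: |A| = 8, |A ∩ B| = 4; needs |A ∩ B| < |A ∖ B| — false.
(b) low-dose: |A| = 5, |A ∩ B| = 4; needs |A ∩ B| > 4 — false.
(c) control: |A| = 5, |A ∩ B| = 5; needs |A ∩ B| = 4 — false.
(d) placebo: |A| = 7, |A ∩ B| = 5; needs |A ∩ B| / |A| ≥ 4/5 — false.

0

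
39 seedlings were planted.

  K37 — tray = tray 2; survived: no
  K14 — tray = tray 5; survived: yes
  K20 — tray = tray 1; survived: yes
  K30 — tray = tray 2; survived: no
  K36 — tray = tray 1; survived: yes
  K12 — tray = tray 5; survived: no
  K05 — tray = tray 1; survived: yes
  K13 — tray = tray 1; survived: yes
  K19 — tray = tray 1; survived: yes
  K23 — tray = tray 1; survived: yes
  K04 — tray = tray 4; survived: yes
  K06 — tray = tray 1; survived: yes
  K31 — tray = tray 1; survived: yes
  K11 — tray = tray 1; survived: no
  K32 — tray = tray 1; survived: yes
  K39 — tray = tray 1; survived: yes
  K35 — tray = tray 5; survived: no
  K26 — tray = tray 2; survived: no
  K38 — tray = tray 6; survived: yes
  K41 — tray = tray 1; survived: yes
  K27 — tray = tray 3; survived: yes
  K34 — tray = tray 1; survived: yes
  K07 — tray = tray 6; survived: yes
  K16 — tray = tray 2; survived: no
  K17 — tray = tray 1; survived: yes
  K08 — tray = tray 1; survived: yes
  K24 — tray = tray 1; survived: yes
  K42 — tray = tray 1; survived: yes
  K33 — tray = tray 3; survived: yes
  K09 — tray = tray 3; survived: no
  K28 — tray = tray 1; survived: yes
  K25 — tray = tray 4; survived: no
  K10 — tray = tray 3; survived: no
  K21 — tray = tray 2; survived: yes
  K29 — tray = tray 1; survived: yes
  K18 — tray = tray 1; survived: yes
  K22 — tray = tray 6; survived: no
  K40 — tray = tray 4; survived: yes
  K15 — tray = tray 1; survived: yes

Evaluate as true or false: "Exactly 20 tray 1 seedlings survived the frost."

True

The determiner here denotes the relation: |A ∩ B| = 20.
|A| = 21, |A ∩ B| = 20, |A ∖ B| = 1.
|A ∩ B| = 20, so the statement is true.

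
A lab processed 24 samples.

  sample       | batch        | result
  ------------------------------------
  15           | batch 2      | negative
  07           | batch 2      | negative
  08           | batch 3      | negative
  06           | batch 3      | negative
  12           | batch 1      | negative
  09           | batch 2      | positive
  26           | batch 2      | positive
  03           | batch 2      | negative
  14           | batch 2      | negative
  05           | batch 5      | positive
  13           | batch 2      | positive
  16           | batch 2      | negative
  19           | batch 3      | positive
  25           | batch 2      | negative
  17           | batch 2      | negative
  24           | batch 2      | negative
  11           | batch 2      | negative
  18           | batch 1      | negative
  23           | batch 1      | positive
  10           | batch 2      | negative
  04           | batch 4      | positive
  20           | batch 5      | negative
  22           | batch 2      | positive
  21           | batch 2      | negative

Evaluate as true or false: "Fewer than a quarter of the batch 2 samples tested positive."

Truth condition: |A ∩ B| / |A| < 1/4.
|A| = 15, |A ∩ B| = 4, |A ∖ B| = 11.
|A ∩ B|/|A| = 4/15, so the statement is false.

False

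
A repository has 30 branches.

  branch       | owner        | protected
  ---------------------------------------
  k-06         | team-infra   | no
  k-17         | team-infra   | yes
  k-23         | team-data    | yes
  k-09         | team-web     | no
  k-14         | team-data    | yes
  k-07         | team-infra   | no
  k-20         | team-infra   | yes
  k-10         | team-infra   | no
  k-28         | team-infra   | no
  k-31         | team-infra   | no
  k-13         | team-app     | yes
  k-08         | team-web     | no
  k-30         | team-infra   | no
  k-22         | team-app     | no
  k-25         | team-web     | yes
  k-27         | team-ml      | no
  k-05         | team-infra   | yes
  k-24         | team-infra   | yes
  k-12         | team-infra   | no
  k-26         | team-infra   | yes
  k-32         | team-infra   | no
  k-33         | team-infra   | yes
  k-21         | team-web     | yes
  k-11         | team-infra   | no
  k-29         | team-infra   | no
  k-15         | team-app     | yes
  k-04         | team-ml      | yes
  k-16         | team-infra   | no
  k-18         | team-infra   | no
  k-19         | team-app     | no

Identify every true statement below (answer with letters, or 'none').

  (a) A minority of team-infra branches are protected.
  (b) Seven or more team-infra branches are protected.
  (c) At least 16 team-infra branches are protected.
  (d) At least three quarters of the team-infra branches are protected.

|A| = 18, |A ∩ B| = 6, |A ∖ B| = 12.
(a) |A ∩ B| < |A ∖ B|: holds.
(b) |A ∩ B| ≥ 7: fails.
(c) |A ∩ B| ≥ 16: fails.
(d) |A ∩ B| / |A| ≥ 3/4: fails.

(a)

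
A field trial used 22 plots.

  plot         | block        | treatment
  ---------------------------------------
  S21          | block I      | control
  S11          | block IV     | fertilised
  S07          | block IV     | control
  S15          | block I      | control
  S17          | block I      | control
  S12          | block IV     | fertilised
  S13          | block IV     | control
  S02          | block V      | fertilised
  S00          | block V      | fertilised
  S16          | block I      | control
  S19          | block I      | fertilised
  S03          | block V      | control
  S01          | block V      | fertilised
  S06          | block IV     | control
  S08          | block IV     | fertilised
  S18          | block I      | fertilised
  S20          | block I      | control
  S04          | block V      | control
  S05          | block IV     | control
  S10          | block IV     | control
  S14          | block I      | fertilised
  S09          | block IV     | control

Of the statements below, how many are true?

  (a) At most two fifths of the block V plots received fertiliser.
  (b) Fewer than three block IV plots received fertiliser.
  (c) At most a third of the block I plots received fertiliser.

0

(a) block V: |A| = 5, |A ∩ B| = 3; needs |A ∩ B| / |A| ≤ 2/5 — false.
(b) block IV: |A| = 9, |A ∩ B| = 3; needs |A ∩ B| < 3 — false.
(c) block I: |A| = 8, |A ∩ B| = 3; needs |A ∩ B| / |A| ≤ 1/3 — false.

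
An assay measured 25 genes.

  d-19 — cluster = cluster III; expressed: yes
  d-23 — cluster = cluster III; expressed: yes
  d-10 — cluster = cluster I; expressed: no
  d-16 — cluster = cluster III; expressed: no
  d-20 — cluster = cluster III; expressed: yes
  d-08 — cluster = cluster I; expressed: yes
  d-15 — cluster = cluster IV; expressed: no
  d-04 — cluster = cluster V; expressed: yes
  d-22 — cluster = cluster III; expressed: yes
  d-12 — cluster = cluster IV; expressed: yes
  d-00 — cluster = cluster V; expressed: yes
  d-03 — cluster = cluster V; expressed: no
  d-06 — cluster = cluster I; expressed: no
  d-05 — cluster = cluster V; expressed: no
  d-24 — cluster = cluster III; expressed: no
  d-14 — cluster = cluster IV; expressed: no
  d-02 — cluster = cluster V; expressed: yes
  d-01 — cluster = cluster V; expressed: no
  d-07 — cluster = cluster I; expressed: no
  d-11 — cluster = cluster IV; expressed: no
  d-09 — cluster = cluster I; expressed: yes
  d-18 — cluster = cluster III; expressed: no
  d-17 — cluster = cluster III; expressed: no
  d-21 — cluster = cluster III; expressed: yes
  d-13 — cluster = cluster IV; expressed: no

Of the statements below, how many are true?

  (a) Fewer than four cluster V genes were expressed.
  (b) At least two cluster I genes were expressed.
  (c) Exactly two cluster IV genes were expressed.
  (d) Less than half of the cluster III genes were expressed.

(a) cluster V: |A| = 6, |A ∩ B| = 3; needs |A ∩ B| < 4 — true.
(b) cluster I: |A| = 5, |A ∩ B| = 2; needs |A ∩ B| ≥ 2 — true.
(c) cluster IV: |A| = 5, |A ∩ B| = 1; needs |A ∩ B| = 2 — false.
(d) cluster III: |A| = 9, |A ∩ B| = 5; needs |A ∩ B| < |A ∖ B| — false.

2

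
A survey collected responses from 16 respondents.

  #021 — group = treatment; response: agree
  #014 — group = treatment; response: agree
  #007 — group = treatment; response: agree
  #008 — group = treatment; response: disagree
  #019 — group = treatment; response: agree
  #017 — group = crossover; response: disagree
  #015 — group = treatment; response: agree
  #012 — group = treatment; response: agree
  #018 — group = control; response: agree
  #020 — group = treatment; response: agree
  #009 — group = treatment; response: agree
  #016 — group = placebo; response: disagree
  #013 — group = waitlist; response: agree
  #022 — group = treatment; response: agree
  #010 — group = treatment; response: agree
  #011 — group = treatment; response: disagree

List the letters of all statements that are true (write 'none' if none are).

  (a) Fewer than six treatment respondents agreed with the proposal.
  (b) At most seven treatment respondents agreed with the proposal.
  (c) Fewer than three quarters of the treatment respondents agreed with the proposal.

none

|A| = 12, |A ∩ B| = 10, |A ∖ B| = 2.
(a) |A ∩ B| < 6: fails.
(b) |A ∩ B| ≤ 7: fails.
(c) |A ∩ B| / |A| < 3/4: fails.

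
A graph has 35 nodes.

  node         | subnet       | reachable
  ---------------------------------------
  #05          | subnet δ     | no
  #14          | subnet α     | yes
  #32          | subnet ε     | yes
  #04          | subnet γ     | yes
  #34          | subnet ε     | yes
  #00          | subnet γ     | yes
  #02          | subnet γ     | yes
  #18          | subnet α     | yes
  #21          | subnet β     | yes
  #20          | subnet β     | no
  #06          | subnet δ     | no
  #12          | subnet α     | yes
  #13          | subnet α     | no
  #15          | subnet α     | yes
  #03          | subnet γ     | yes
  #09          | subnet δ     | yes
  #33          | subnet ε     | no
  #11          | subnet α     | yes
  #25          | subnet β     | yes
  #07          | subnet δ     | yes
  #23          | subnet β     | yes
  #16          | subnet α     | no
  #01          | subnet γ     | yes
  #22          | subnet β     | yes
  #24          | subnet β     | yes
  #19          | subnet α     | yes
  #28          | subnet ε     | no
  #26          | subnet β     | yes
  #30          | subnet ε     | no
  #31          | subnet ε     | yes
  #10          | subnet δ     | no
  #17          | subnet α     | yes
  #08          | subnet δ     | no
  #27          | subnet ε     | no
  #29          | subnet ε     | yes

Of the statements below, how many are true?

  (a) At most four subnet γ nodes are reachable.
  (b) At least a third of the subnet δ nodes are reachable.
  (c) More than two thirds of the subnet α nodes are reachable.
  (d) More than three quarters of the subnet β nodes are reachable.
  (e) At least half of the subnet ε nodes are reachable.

4

(a) subnet γ: |A| = 5, |A ∩ B| = 5; needs |A ∩ B| ≤ 4 — false.
(b) subnet δ: |A| = 6, |A ∩ B| = 2; needs |A ∩ B| / |A| ≥ 1/3 — true.
(c) subnet α: |A| = 9, |A ∩ B| = 7; needs |A ∩ B| / |A| > 2/3 — true.
(d) subnet β: |A| = 7, |A ∩ B| = 6; needs |A ∩ B| / |A| > 3/4 — true.
(e) subnet ε: |A| = 8, |A ∩ B| = 4; needs |A ∩ B| ≥ |A ∖ B| — true.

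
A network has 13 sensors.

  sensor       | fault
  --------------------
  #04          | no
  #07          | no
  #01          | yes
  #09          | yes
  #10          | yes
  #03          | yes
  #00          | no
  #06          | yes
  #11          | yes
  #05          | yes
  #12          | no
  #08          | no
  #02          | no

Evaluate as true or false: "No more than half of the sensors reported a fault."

False

The determiner here denotes the relation: |A ∩ B| ≤ |A ∖ B|.
A (the restrictor) = {#04, #07, #01, #09, #10, #03, #00, #06, #11, #05, #12, #08, #02}, |A| = 13.
A ∩ B = {#01, #09, #10, #03, #06, #11, #05}, so |A ∩ B| = 7.
A ∖ B = {#04, #07, #00, #12, #08, #02}, so |A ∖ B| = 6.
7 > 6, so the statement is false.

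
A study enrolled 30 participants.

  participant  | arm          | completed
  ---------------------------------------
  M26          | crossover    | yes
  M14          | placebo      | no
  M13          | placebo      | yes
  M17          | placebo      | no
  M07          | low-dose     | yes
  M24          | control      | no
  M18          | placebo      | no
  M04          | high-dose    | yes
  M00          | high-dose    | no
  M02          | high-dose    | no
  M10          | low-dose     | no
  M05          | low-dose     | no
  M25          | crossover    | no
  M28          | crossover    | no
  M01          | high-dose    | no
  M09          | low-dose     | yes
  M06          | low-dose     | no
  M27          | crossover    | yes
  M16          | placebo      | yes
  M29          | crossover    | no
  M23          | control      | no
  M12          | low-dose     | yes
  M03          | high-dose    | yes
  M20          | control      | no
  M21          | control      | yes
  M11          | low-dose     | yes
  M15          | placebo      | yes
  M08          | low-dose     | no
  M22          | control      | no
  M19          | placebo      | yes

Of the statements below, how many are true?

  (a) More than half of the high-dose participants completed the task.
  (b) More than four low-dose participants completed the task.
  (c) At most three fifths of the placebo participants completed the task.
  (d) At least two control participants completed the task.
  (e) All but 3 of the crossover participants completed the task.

(a) high-dose: |A| = 5, |A ∩ B| = 2; needs |A ∩ B| > |A ∖ B| — false.
(b) low-dose: |A| = 8, |A ∩ B| = 4; needs |A ∩ B| > 4 — false.
(c) placebo: |A| = 7, |A ∩ B| = 4; needs |A ∩ B| / |A| ≤ 3/5 — true.
(d) control: |A| = 5, |A ∩ B| = 1; needs |A ∩ B| ≥ 2 — false.
(e) crossover: |A| = 5, |A ∩ B| = 2; needs |A ∖ B| = 3 — true.

2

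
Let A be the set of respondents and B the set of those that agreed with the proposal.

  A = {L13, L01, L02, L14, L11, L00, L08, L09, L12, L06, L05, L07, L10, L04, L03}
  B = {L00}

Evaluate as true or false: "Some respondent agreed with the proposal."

True

'Some respondent agreed with the proposal' holds iff A ∩ B ≠ ∅ (|A ∩ B| ≥ 1).
|A| = 15, |A ∩ B| = 1, |A ∖ B| = 14.
So the statement is true.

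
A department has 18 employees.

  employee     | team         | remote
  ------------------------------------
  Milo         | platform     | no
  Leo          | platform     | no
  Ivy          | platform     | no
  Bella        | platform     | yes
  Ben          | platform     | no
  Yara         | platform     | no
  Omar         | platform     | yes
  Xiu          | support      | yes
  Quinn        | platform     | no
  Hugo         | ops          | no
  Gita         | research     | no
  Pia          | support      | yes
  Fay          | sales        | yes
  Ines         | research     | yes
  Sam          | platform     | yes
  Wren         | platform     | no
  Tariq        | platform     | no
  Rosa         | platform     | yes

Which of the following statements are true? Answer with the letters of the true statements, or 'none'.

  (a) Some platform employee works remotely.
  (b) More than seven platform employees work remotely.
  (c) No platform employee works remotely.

|A| = 12, |A ∩ B| = 4, |A ∖ B| = 8.
(a) A ∩ B ≠ ∅ (|A ∩ B| ≥ 1): holds.
(b) |A ∩ B| > 7: fails.
(c) A ∩ B = ∅ (|A ∩ B| = 0): fails.

(a)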